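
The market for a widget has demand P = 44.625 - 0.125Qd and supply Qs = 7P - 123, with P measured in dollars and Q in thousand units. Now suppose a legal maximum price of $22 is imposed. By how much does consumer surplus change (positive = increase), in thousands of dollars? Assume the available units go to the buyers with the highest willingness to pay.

Rearranging demand gives Qd = 357 - 8P. Without the control the market clears where 357 - 8P = 7P - 123, i.e. P* = 32 and Q* = 101.
The ceiling of 22 is below the equilibrium price 32, so it binds.
At P = 22: Qd = 357 - 8·22 = 181 and Qs = 7·22 - 123 = 31.
Consumer surplus without the control is ½ · (44.625 - 32) · 101 = 637.5625.
With the ceiling, 31 units are sold at 22 (assume they go to the highest-value buyers). The demand price at Q = 31 is 40.75, so CS = ½ · [(44.625 - 22) + (40.75 - 22)] · 31 = 641.3125.
Change in consumer surplus = 641.3125 - 637.5625 = 3.75.

3.75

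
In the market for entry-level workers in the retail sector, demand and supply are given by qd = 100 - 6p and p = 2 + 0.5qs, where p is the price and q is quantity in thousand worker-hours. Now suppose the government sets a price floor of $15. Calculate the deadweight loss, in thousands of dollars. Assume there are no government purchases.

Rearranging supply gives qs = 2p - 4. In a free market, 100 - 6p = 2p - 4 gives the equilibrium p* = 13, q* = 22.
Since 15 > 13, the floor is binding.
At p = 15: qd = 100 - 6·15 = 10 and qs = 2·15 - 4 = 26.
Quantity traded falls to 10. At q = 10 the demand price is (100 - 10)/6 = 15 and the supply price is (4 + 10)/2 = 7.
Deadweight loss = ½ · (15 - 7) · (22 - 10) = ½ · 8 · 12 = 48.

48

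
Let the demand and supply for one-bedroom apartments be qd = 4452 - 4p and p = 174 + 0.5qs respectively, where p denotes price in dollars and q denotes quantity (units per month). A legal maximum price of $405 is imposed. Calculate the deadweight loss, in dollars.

Rearranging supply gives qs = 2p - 348. Without the control the market clears where 4452 - 4p = 2p - 348, i.e. p* = 800 and q* = 1252.
The ceiling of 405 is below the equilibrium price 800, so it binds.
At p = 405: qd = 4452 - 4·405 = 2832 and qs = 2·405 - 348 = 462.
Quantity traded falls to 462. At q = 462 the demand price is (4452 - 462)/4 = 997.5 and the supply price is (348 + 462)/2 = 405.
Deadweight loss = ½ · (997.5 - 405) · (1252 - 462) = ½ · 592.5 · 790 = 234037.5.

234037.5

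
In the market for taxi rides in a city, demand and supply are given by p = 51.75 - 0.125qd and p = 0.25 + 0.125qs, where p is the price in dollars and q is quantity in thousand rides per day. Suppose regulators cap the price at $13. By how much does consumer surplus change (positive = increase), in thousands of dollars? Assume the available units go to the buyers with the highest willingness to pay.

Rearranging demand gives qd = 414 - 8p; rearranging supply gives qs = 8p - 2. Equilibrium: 414 - 8p = 8p - 2, so 416 = 16p and p* = 26, q* = 206.
Since 13 < 26, the ceiling is binding.
At p = 13: qd = 414 - 8·13 = 310 and qs = 8·13 - 2 = 102.
Consumer surplus without the control is ½ · (51.75 - 26) · 206 = 2652.25.
With the ceiling, 102 units are sold at 13 (assume they go to the highest-value buyers). The demand price at q = 102 is 39, so CS = ½ · [(51.75 - 13) + (39 - 13)] · 102 = 3302.25.
Change in consumer surplus = 3302.25 - 2652.25 = 650.

650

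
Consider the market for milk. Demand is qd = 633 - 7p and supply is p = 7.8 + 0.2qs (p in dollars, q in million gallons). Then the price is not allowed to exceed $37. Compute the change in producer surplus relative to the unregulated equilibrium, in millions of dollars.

-3676.5

Rearranging supply gives qs = 5p - 39. Without the control the market clears where 633 - 7p = 5p - 39, i.e. p* = 56 and q* = 241.
Because the ceiling (37) lies below the market-clearing price, it is binding.
At p = 37: qd = 633 - 7·37 = 374 and qs = 5·37 - 39 = 146.
Producer surplus without the control is ½ · (56 - 7.8) · 241 = 5808.1.
With the ceiling, producers sell 146 units at 37, so PS = ½ · (37 - 7.8) · 146 = 2131.6.
Change in producer surplus = 2131.6 - 5808.1 = -3676.5.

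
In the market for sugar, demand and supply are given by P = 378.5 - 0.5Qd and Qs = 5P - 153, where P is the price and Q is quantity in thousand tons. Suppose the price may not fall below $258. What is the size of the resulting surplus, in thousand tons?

Rearranging demand gives Qd = 757 - 2P. Without the control the market clears where 757 - 2P = 5P - 153, i.e. P* = 130 and Q* = 497.
Since 258 > 130, the floor is binding.
At P = 258: Qd = 757 - 2·258 = 241 and Qs = 5·258 - 153 = 1137.
Surplus = Qs - Qd = 1137 - 241 = 896.

896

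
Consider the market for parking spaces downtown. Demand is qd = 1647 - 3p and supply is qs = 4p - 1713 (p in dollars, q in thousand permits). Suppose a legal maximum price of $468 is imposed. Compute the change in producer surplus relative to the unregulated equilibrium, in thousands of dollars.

In a free market, 1647 - 3p = 4p - 1713 gives the equilibrium p* = 480, q* = 207.
Because the ceiling (468) lies below the market-clearing price, it is binding.
At p = 468: qd = 1647 - 3·468 = 243 and qs = 4·468 - 1713 = 159.
Producer surplus without the control is ½ · (480 - 428.25) · 207 = 5356.125.
With the ceiling, producers sell 159 units at 468, so PS = ½ · (468 - 428.25) · 159 = 3160.125.
Change in producer surplus = 3160.125 - 5356.125 = -2196.

-2196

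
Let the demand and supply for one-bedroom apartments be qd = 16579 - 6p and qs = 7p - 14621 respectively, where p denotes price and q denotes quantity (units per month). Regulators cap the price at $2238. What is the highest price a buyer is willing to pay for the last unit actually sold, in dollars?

Equilibrium: 16579 - 6p = 7p - 14621, so 31200 = 13p and p* = 2400, q* = 2179.
Since 2238 < 2400, the ceiling is binding.
At p = 2238: qd = 16579 - 6·2238 = 3151 and qs = 7·2238 - 14621 = 1045.
Only 1045 units reach the market. On the demand curve, the marginal buyer's willingness to pay at q = 1045 is (16579 - 1045)/6 = 2589.

2589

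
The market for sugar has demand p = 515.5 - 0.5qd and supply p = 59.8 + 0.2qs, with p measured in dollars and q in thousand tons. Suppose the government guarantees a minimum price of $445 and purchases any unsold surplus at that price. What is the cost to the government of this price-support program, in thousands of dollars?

794325

Rearranging demand gives qd = 1031 - 2p; rearranging supply gives qs = 5p - 299. Without the control the market clears where 1031 - 2p = 5p - 299, i.e. p* = 190 and q* = 651.
The floor of 445 is above the equilibrium price 190, so it binds.
At p = 445: qd = 1031 - 2·445 = 141 and qs = 5·445 - 299 = 1926.
Surplus = qs - qd = 1785.
Government expenditure = surplus × support price = 1785 × 445 = 794325.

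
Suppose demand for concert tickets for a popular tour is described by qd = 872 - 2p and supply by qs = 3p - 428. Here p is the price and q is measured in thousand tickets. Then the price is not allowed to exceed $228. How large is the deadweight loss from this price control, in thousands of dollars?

3840

In a free market, 872 - 2p = 3p - 428 gives the equilibrium p* = 260, q* = 352.
Since 228 < 260, the ceiling is binding.
At p = 228: qd = 872 - 2·228 = 416 and qs = 3·228 - 428 = 256.
Quantity traded falls to 256. At q = 256 the demand price is (872 - 256)/2 = 308 and the supply price is (428 + 256)/3 = 228.
Deadweight loss = ½ · (308 - 228) · (352 - 256) = ½ · 80 · 96 = 3840.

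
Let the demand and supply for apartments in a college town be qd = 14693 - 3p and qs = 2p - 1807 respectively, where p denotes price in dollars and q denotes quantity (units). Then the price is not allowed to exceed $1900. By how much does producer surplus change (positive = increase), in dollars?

-4750200

Without the control the market clears where 14693 - 3p = 2p - 1807, i.e. p* = 3300 and q* = 4793.
The ceiling of 1900 is below the equilibrium price 3300, so it binds.
At p = 1900: qd = 14693 - 3·1900 = 8993 and qs = 2·1900 - 1807 = 1993.
Producer surplus without the control is ½ · (3300 - 903.5) · 4793 = 5743212.25.
With the ceiling, producers sell 1993 units at 1900, so PS = ½ · (1900 - 903.5) · 1993 = 993012.25.
Change in producer surplus = 993012.25 - 5743212.25 = -4750200.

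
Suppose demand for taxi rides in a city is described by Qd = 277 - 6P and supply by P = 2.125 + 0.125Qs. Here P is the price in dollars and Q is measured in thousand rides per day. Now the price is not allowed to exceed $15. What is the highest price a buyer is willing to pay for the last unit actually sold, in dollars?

Rearranging supply gives Qs = 8P - 17. In a free market, 277 - 6P = 8P - 17 gives the equilibrium P* = 21, Q* = 151.
Because the ceiling (15) lies below the market-clearing price, it is binding.
At P = 15: Qd = 277 - 6·15 = 187 and Qs = 8·15 - 17 = 103.
Only 103 units reach the market. On the demand curve, the marginal buyer's willingness to pay at Q = 103 is (277 - 103)/6 = 29.

29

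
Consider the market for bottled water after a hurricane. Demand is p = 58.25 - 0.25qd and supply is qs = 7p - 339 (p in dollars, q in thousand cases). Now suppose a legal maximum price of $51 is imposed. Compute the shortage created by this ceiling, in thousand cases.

11

Rearranging demand gives qd = 233 - 4p. Without the control the market clears where 233 - 4p = 7p - 339, i.e. p* = 52 and q* = 25.
The ceiling of 51 is below the equilibrium price 52, so it binds.
At p = 51: qd = 233 - 4·51 = 29 and qs = 7·51 - 339 = 18.
Shortage = qd - qs = 29 - 18 = 11.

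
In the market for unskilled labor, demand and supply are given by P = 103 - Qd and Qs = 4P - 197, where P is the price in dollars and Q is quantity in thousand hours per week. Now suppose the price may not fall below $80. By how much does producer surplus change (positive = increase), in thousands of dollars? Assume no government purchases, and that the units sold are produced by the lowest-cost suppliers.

Rearranging demand gives Qd = 103 - P. In a free market, 103 - P = 4P - 197 gives the equilibrium P* = 60, Q* = 43.
Because the floor (80) lies above the market-clearing price, it is binding.
At P = 80: Qd = 103 - 80 = 23 and Qs = 4·80 - 197 = 123.
Producer surplus without the control is ½ · (60 - 49.25) · 43 = 231.125.
With the floor, 23 units are sold at 80. The supply price at Q = 23 is 55, so PS = ½ · [(80 - 49.25) + (80 - 55)] · 23 = 641.125.
Change in producer surplus = 641.125 - 231.125 = 410.

410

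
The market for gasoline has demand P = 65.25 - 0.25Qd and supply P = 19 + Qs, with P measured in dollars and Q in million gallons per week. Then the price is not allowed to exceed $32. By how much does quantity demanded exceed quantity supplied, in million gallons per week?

Rearranging demand gives Qd = 261 - 4P; rearranging supply gives Qs = P - 19. Setting quantity demanded equal to quantity supplied, 261 - 4P = P - 19, gives P* = 56 and Q* = 37.
Since 32 < 56, the ceiling is binding.
At P = 32: Qd = 261 - 4·32 = 133 and Qs = 32 - 19 = 13.
Shortage = Qd - Qs = 133 - 13 = 120.

120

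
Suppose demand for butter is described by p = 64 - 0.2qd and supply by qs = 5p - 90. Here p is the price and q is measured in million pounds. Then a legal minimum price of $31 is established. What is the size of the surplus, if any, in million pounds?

0

Rearranging demand gives qd = 320 - 5p. Equilibrium: 320 - 5p = 5p - 90, so 410 = 10p and p* = 41, q* = 115.
Since 31 is below p* = 41, the floor does not bind and the free-market outcome prevails.
Since the control does not bind, there is no surplus.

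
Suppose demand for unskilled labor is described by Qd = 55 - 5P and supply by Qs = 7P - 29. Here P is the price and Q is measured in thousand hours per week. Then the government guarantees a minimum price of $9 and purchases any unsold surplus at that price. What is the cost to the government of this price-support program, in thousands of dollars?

216

Equilibrium: 55 - 5P = 7P - 29, so 84 = 12P and P* = 7, Q* = 20.
Since 9 > 7, the floor is binding.
At P = 9: Qd = 55 - 5·9 = 10 and Qs = 7·9 - 29 = 34.
Surplus = Qs - Qd = 24.
Government expenditure = surplus × support price = 24 × 9 = 216.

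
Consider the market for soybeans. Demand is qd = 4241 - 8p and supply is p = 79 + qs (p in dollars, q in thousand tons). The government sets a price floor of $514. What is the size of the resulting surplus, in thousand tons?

306

Rearranging supply gives qs = p - 79. Without the control the market clears where 4241 - 8p = p - 79, i.e. p* = 480 and q* = 401.
Because the floor (514) lies above the market-clearing price, it is binding.
At p = 514: qd = 4241 - 8·514 = 129 and qs = 514 - 79 = 435.
Surplus = qs - qd = 435 - 129 = 306.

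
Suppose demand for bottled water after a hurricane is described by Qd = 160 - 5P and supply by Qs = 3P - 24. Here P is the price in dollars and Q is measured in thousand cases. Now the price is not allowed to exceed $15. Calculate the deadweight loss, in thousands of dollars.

Equilibrium: 160 - 5P = 3P - 24, so 184 = 8P and P* = 23, Q* = 45.
Since 15 < 23, the ceiling is binding.
At P = 15: Qd = 160 - 5·15 = 85 and Qs = 3·15 - 24 = 21.
Quantity traded falls to 21. At Q = 21 the demand price is (160 - 21)/5 = 27.8 and the supply price is (24 + 21)/3 = 15.
Deadweight loss = ½ · (27.8 - 15) · (45 - 21) = ½ · 12.8 · 24 = 153.6.

153.6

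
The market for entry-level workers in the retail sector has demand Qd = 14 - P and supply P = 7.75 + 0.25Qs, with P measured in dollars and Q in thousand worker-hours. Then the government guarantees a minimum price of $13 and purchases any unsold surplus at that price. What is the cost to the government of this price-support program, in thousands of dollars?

260

Rearranging supply gives Qs = 4P - 31. Setting quantity demanded equal to quantity supplied, 14 - P = 4P - 31, gives P* = 9 and Q* = 5.
Because the floor (13) lies above the market-clearing price, it is binding.
At P = 13: Qd = 14 - 13 = 1 and Qs = 4·13 - 31 = 21.
Surplus = Qs - Qd = 20.
Government expenditure = surplus × support price = 20 × 13 = 260.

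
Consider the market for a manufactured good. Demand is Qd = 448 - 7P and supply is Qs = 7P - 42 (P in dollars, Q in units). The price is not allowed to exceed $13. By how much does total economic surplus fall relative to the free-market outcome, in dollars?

3388

Setting quantity demanded equal to quantity supplied, 448 - 7P = 7P - 42, gives P* = 35 and Q* = 203.
The ceiling of 13 is below the equilibrium price 35, so it binds.
At P = 13: Qd = 448 - 7·13 = 357 and Qs = 7·13 - 42 = 49.
Quantity traded falls to 49. At Q = 49 the demand price is (448 - 49)/7 = 57 and the supply price is (42 + 49)/7 = 13.
Deadweight loss = ½ · (57 - 13) · (203 - 49) = ½ · 44 · 154 = 3388.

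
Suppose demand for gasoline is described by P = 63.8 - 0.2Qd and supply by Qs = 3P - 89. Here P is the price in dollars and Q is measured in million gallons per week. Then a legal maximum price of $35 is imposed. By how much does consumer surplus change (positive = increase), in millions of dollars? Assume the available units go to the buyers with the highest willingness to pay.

Rearranging demand gives Qd = 319 - 5P. Setting quantity demanded equal to quantity supplied, 319 - 5P = 3P - 89, gives P* = 51 and Q* = 64.
The ceiling of 35 is below the equilibrium price 51, so it binds.
At P = 35: Qd = 319 - 5·35 = 144 and Qs = 3·35 - 89 = 16.
Consumer surplus without the control is ½ · (63.8 - 51) · 64 = 409.6.
With the ceiling, 16 units are sold at 35 (assume they go to the highest-value buyers). The demand price at Q = 16 is 60.6, so CS = ½ · [(63.8 - 35) + (60.6 - 35)] · 16 = 435.2.
Change in consumer surplus = 435.2 - 409.6 = 25.6.

25.6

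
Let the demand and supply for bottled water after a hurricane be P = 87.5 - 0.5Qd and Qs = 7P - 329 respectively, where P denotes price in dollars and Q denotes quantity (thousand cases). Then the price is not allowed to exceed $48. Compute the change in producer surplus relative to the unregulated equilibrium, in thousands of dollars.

Rearranging demand gives Qd = 175 - 2P. Equilibrium: 175 - 2P = 7P - 329, so 504 = 9P and P* = 56, Q* = 63.
The ceiling of 48 is below the equilibrium price 56, so it binds.
At P = 48: Qd = 175 - 2·48 = 79 and Qs = 7·48 - 329 = 7.
Producer surplus without the control is ½ · (56 - 47) · 63 = 283.5.
With the ceiling, producers sell 7 units at 48, so PS = ½ · (48 - 47) · 7 = 3.5.
Change in producer surplus = 3.5 - 283.5 = -280.

-280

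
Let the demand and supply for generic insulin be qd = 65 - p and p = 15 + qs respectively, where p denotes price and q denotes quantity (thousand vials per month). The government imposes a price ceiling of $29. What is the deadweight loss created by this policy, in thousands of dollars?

121

Rearranging supply gives qs = p - 15. Without the control the market clears where 65 - p = p - 15, i.e. p* = 40 and q* = 25.
Because the ceiling (29) lies below the market-clearing price, it is binding.
At p = 29: qd = 65 - 29 = 36 and qs = 29 - 15 = 14.
Quantity traded falls to 14. At q = 14 the demand price is 65 - 14 = 51 and the supply price is 15 + 14 = 29.
Deadweight loss = ½ · (51 - 29) · (25 - 14) = ½ · 22 · 11 = 121.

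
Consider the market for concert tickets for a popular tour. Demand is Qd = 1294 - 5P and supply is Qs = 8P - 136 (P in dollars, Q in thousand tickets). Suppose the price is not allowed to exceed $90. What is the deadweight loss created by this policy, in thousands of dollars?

4160

Setting quantity demanded equal to quantity supplied, 1294 - 5P = 8P - 136, gives P* = 110 and Q* = 744.
Since 90 < 110, the ceiling is binding.
At P = 90: Qd = 1294 - 5·90 = 844 and Qs = 8·90 - 136 = 584.
Quantity traded falls to 584. At Q = 584 the demand price is (1294 - 584)/5 = 142 and the supply price is (136 + 584)/8 = 90.
Deadweight loss = ½ · (142 - 90) · (744 - 584) = ½ · 52 · 160 = 4160.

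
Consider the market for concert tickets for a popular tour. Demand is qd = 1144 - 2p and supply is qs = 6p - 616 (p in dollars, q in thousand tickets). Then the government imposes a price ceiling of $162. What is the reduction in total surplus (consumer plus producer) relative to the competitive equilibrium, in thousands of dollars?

40368

Setting quantity demanded equal to quantity supplied, 1144 - 2p = 6p - 616, gives p* = 220 and q* = 704.
The ceiling of 162 is below the equilibrium price 220, so it binds.
At p = 162: qd = 1144 - 2·162 = 820 and qs = 6·162 - 616 = 356.
Quantity traded falls to 356. At q = 356 the demand price is (1144 - 356)/2 = 394 and the supply price is (616 + 356)/6 = 162.
Deadweight loss = ½ · (394 - 162) · (704 - 356) = ½ · 232 · 348 = 40368.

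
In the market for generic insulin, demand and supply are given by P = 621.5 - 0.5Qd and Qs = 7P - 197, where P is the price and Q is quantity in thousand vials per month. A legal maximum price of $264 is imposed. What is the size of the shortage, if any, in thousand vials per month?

Rearranging demand gives Qd = 1243 - 2P. In a free market, 1243 - 2P = 7P - 197 gives the equilibrium P* = 160, Q* = 923.
The ceiling of 264 is above the equilibrium price 160, so it is not binding; the market clears at P* = 160, Q* = 923.
Since the control does not bind, there is no shortage.

0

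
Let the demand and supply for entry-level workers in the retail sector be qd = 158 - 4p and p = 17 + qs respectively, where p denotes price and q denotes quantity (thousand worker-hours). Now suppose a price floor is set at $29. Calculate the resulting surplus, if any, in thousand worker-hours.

0

Rearranging supply gives qs = p - 17. Equilibrium: 158 - 4p = p - 17, so 175 = 5p and p* = 35, q* = 18.
The floor of 29 is below the equilibrium price 35, so it is not binding; the market clears at p* = 35, q* = 18.
Since the control does not bind, there is no surplus.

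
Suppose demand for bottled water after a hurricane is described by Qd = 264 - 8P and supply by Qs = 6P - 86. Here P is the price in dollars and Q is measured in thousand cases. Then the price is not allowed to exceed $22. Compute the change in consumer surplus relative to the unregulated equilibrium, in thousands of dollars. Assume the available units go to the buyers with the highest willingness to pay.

117.75

Without the control the market clears where 264 - 8P = 6P - 86, i.e. P* = 25 and Q* = 64.
Because the ceiling (22) lies below the market-clearing price, it is binding.
At P = 22: Qd = 264 - 8·22 = 88 and Qs = 6·22 - 86 = 46.
Consumer surplus without the control is ½ · (33 - 25) · 64 = 256.
With the ceiling, 46 units are sold at 22 (assume they go to the highest-value buyers). The demand price at Q = 46 is 27.25, so CS = ½ · [(33 - 22) + (27.25 - 22)] · 46 = 373.75.
Change in consumer surplus = 373.75 - 256 = 117.75.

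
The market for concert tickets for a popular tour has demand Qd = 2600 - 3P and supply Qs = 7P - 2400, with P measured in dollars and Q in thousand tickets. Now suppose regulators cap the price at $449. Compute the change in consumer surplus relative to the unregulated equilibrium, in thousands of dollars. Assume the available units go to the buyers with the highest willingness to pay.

16651.5

Setting quantity demanded equal to quantity supplied, 2600 - 3P = 7P - 2400, gives P* = 500 and Q* = 1100.
The ceiling of 449 is below the equilibrium price 500, so it binds.
At P = 449: Qd = 2600 - 3·449 = 1253 and Qs = 7·449 - 2400 = 743.
Consumer surplus without the control is ½ · (2600/3 - 500) · 1100 = 605000/3.
With the ceiling, 743 units are sold at 449 (assume they go to the highest-value buyers). The demand price at Q = 743 is 619, so CS = ½ · [(2600/3 - 449) + (619 - 449)] · 743 = 1309909/6.
Change in consumer surplus = 1309909/6 - 605000/3 = 16651.5.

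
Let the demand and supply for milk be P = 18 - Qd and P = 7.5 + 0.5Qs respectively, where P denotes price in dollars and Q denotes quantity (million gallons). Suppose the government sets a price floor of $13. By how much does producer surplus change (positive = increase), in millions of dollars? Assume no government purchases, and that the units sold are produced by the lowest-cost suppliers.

Rearranging demand gives Qd = 18 - P; rearranging supply gives Qs = 2P - 15. Equilibrium: 18 - P = 2P - 15, so 33 = 3P and P* = 11, Q* = 7.
Because the floor (13) lies above the market-clearing price, it is binding.
At P = 13: Qd = 18 - 13 = 5 and Qs = 2·13 - 15 = 11.
Producer surplus without the control is ½ · (11 - 7.5) · 7 = 12.25.
With the floor, 5 units are sold at 13. The supply price at Q = 5 is 10, so PS = ½ · [(13 - 7.5) + (13 - 10)] · 5 = 21.25.
Change in producer surplus = 21.25 - 12.25 = 9.

9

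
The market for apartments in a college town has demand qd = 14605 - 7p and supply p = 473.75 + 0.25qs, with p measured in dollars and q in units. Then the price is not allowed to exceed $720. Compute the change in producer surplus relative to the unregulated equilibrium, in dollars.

Rearranging supply gives qs = 4p - 1895. In a free market, 14605 - 7p = 4p - 1895 gives the equilibrium p* = 1500, q* = 4105.
The ceiling of 720 is below the equilibrium price 1500, so it binds.
At p = 720: qd = 14605 - 7·720 = 9565 and qs = 4·720 - 1895 = 985.
Producer surplus without the control is ½ · (1500 - 473.75) · 4105 = 2106378.125.
With the ceiling, producers sell 985 units at 720, so PS = ½ · (720 - 473.75) · 985 = 121278.125.
Change in producer surplus = 121278.125 - 2106378.125 = -1985100.

-1985100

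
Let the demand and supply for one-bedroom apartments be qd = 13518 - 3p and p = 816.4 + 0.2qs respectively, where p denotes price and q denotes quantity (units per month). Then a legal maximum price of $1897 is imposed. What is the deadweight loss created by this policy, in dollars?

612060

Rearranging supply gives qs = 5p - 4082. In a free market, 13518 - 3p = 5p - 4082 gives the equilibrium p* = 2200, q* = 6918.
The ceiling of 1897 is below the equilibrium price 2200, so it binds.
At p = 1897: qd = 13518 - 3·1897 = 7827 and qs = 5·1897 - 4082 = 5403.
Quantity traded falls to 5403. At q = 5403 the demand price is (13518 - 5403)/3 = 2705 and the supply price is (4082 + 5403)/5 = 1897.
Deadweight loss = ½ · (2705 - 1897) · (6918 - 5403) = ½ · 808 · 1515 = 612060.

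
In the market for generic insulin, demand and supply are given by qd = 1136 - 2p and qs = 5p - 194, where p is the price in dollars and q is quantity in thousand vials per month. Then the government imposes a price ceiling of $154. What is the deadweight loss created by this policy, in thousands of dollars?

In a free market, 1136 - 2p = 5p - 194 gives the equilibrium p* = 190, q* = 756.
The ceiling of 154 is below the equilibrium price 190, so it binds.
At p = 154: qd = 1136 - 2·154 = 828 and qs = 5·154 - 194 = 576.
Quantity traded falls to 576. At q = 576 the demand price is (1136 - 576)/2 = 280 and the supply price is (194 + 576)/5 = 154.
Deadweight loss = ½ · (280 - 154) · (756 - 576) = ½ · 126 · 180 = 11340.

11340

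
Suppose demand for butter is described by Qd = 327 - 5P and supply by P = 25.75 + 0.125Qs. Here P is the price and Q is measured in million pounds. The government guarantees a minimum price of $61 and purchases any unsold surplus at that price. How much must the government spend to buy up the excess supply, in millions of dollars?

Rearranging supply gives Qs = 8P - 206. Setting quantity demanded equal to quantity supplied, 327 - 5P = 8P - 206, gives P* = 41 and Q* = 122.
Since 61 > 41, the floor is binding.
At P = 61: Qd = 327 - 5·61 = 22 and Qs = 8·61 - 206 = 282.
Surplus = Qs - Qd = 260.
Government expenditure = surplus × support price = 260 × 61 = 15860.

15860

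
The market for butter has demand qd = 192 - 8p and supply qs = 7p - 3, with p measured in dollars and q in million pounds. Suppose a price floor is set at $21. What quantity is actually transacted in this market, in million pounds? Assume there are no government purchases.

24

In a free market, 192 - 8p = 7p - 3 gives the equilibrium p* = 13, q* = 88.
Since 21 > 13, the floor is binding.
At p = 21: qd = 192 - 8·21 = 24 and qs = 7·21 - 3 = 144.
The quantity actually transacted is the short side, demand: 24.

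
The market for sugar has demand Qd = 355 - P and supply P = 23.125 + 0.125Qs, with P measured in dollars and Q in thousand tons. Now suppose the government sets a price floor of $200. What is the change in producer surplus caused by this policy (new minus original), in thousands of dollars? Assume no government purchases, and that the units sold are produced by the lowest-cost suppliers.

20475

Rearranging supply gives Qs = 8P - 185. In a free market, 355 - P = 8P - 185 gives the equilibrium P* = 60, Q* = 295.
Because the floor (200) lies above the market-clearing price, it is binding.
At P = 200: Qd = 355 - 200 = 155 and Qs = 8·200 - 185 = 1415.
Producer surplus without the control is ½ · (60 - 23.125) · 295 = 5439.0625.
With the floor, 155 units are sold at 200. The supply price at Q = 155 is 42.5, so PS = ½ · [(200 - 23.125) + (200 - 42.5)] · 155 = 25914.0625.
Change in producer surplus = 25914.0625 - 5439.0625 = 20475.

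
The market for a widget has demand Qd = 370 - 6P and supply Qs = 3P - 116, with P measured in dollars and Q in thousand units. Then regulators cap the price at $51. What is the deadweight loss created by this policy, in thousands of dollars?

Without the control the market clears where 370 - 6P = 3P - 116, i.e. P* = 54 and Q* = 46.
Since 51 < 54, the ceiling is binding.
At P = 51: Qd = 370 - 6·51 = 64 and Qs = 3·51 - 116 = 37.
Quantity traded falls to 37. At Q = 37 the demand price is (370 - 37)/6 = 55.5 and the supply price is (116 + 37)/3 = 51.
Deadweight loss = ½ · (55.5 - 51) · (46 - 37) = ½ · 4.5 · 9 = 20.25.

20.25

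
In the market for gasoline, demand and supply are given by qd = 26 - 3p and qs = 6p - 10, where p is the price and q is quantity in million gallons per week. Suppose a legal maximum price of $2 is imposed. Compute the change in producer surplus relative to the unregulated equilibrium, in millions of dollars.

In a free market, 26 - 3p = 6p - 10 gives the equilibrium p* = 4, q* = 14.
Since 2 < 4, the ceiling is binding.
At p = 2: qd = 26 - 3·2 = 20 and qs = 6·2 - 10 = 2.
Producer surplus without the control is ½ · (4 - 5/3) · 14 = 49/3.
With the ceiling, producers sell 2 units at 2, so PS = ½ · (2 - 5/3) · 2 = 1/3.
Change in producer surplus = 1/3 - 49/3 = -16.

-16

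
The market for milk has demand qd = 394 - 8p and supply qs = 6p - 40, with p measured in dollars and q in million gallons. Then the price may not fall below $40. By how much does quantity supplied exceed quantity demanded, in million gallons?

Equilibrium: 394 - 8p = 6p - 40, so 434 = 14p and p* = 31, q* = 146.
Since 40 > 31, the floor is binding.
At p = 40: qd = 394 - 8·40 = 74 and qs = 6·40 - 40 = 200.
Surplus = qs - qd = 200 - 74 = 126.

126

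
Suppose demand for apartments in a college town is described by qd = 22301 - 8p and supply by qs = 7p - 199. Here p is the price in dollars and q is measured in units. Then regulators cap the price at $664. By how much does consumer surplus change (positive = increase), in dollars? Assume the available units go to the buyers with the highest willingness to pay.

1578995

In a free market, 22301 - 8p = 7p - 199 gives the equilibrium p* = 1500, q* = 10301.
Because the ceiling (664) lies below the market-clearing price, it is binding.
At p = 664: qd = 22301 - 8·664 = 16989 and qs = 7·664 - 199 = 4449.
Consumer surplus without the control is ½ · (2787.625 - 1500) · 10301 = 6631912.5625.
With the ceiling, 4449 units are sold at 664 (assume they go to the highest-value buyers). The demand price at q = 4449 is 2231.5, so CS = ½ · [(2787.625 - 664) + (2231.5 - 664)] · 4449 = 8210907.5625.
Change in consumer surplus = 8210907.5625 - 6631912.5625 = 1578995.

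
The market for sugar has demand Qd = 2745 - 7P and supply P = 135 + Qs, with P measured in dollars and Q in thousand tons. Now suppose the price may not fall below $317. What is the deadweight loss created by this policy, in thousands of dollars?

Rearranging supply gives Qs = P - 135. Equilibrium: 2745 - 7P = P - 135, so 2880 = 8P and P* = 360, Q* = 225.
Since 317 is below P* = 360, the floor does not bind and the free-market outcome prevails.
Since the control does not bind, no trades are prevented and deadweight loss is zero.

0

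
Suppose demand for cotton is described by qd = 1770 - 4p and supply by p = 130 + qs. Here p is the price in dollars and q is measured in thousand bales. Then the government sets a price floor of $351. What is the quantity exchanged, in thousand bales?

250

Rearranging supply gives qs = p - 130. Without the control the market clears where 1770 - 4p = p - 130, i.e. p* = 380 and q* = 250.
The floor of 351 is below the equilibrium price 380, so it is not binding; the market clears at p* = 380, q* = 250.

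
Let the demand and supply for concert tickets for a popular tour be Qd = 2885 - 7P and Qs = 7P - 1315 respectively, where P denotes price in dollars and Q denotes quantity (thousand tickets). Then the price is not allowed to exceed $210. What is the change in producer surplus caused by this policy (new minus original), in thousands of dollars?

In a free market, 2885 - 7P = 7P - 1315 gives the equilibrium P* = 300, Q* = 785.
Since 210 < 300, the ceiling is binding.
At P = 210: Qd = 2885 - 7·210 = 1415 and Qs = 7·210 - 1315 = 155.
Producer surplus without the control is ½ · (300 - 1315/7) · 785 = 616225/14.
With the ceiling, producers sell 155 units at 210, so PS = ½ · (210 - 1315/7) · 155 = 24025/14.
Change in producer surplus = 24025/14 - 616225/14 = -42300.

-42300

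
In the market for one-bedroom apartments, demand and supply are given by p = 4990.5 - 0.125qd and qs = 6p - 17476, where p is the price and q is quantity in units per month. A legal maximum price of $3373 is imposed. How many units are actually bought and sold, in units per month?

Rearranging demand gives qd = 39924 - 8p. In a free market, 39924 - 8p = 6p - 17476 gives the equilibrium p* = 4100, q* = 7124.
The ceiling of 3373 is below the equilibrium price 4100, so it binds.
At p = 3373: qd = 39924 - 8·3373 = 12940 and qs = 6·3373 - 17476 = 2762.
The quantity actually transacted is the short side, supply: 2762.

2762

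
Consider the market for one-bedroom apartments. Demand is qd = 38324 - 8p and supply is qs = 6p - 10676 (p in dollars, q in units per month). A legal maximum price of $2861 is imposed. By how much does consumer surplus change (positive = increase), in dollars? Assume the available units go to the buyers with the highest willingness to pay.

Setting quantity demanded equal to quantity supplied, 38324 - 8p = 6p - 10676, gives p* = 3500 and q* = 10324.
Since 2861 < 3500, the ceiling is binding.
At p = 2861: qd = 38324 - 8·2861 = 15436 and qs = 6·2861 - 10676 = 6490.
Consumer surplus without the control is ½ · (4790.5 - 3500) · 10324 = 6661561.
With the ceiling, 6490 units are sold at 2861 (assume they go to the highest-value buyers). The demand price at q = 6490 is 3979.25, so CS = ½ · [(4790.5 - 2861) + (3979.25 - 2861)] · 6490 = 9889948.75.
Change in consumer surplus = 9889948.75 - 6661561 = 3228387.75.

3228387.75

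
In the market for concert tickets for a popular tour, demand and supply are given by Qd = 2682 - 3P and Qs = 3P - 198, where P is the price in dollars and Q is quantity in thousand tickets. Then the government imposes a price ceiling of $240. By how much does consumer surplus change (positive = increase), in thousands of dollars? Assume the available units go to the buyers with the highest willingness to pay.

38880

Without the control the market clears where 2682 - 3P = 3P - 198, i.e. P* = 480 and Q* = 1242.
The ceiling of 240 is below the equilibrium price 480, so it binds.
At P = 240: Qd = 2682 - 3·240 = 1962 and Qs = 3·240 - 198 = 522.
Consumer surplus without the control is ½ · (894 - 480) · 1242 = 257094.
With the ceiling, 522 units are sold at 240 (assume they go to the highest-value buyers). The demand price at Q = 522 is 720, so CS = ½ · [(894 - 240) + (720 - 240)] · 522 = 295974.
Change in consumer surplus = 295974 - 257094 = 38880.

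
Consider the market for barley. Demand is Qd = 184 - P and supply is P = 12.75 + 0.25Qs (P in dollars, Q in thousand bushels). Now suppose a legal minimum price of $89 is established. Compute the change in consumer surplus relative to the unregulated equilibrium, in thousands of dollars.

-4872

Rearranging supply gives Qs = 4P - 51. In a free market, 184 - P = 4P - 51 gives the equilibrium P* = 47, Q* = 137.
Because the floor (89) lies above the market-clearing price, it is binding.
At P = 89: Qd = 184 - 89 = 95 and Qs = 4·89 - 51 = 305.
Consumer surplus without the control is ½ · (184 - 47) · 137 = 9384.5.
With the floor, consumers buy 95 units at 89, so CS = ½ · (184 - 89) · 95 = 4512.5.
Change in consumer surplus = 4512.5 - 9384.5 = -4872.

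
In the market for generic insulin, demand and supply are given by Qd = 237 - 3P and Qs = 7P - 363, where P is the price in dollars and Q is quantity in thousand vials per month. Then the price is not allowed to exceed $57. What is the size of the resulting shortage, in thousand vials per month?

Equilibrium: 237 - 3P = 7P - 363, so 600 = 10P and P* = 60, Q* = 57.
The ceiling of 57 is below the equilibrium price 60, so it binds.
At P = 57: Qd = 237 - 3·57 = 66 and Qs = 7·57 - 363 = 36.
Shortage = Qd - Qs = 66 - 36 = 30.

30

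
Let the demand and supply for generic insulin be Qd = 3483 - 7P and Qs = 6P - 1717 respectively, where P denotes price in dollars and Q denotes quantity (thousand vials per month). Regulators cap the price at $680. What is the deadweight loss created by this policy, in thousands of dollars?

0

Without the control the market clears where 3483 - 7P = 6P - 1717, i.e. P* = 400 and Q* = 683.
The ceiling of 680 is above the equilibrium price 400, so it is not binding; the market clears at P* = 400, Q* = 683.
Since the control does not bind, no trades are prevented and deadweight loss is zero.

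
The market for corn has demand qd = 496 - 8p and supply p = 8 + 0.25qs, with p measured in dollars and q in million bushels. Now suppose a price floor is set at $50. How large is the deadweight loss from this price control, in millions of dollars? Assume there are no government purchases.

Rearranging supply gives qs = 4p - 32. In a free market, 496 - 8p = 4p - 32 gives the equilibrium p* = 44, q* = 144.
Since 50 > 44, the floor is binding.
At p = 50: qd = 496 - 8·50 = 96 and qs = 4·50 - 32 = 168.
Quantity traded falls to 96. At q = 96 the demand price is (496 - 96)/8 = 50 and the supply price is (32 + 96)/4 = 32.
Deadweight loss = ½ · (50 - 32) · (144 - 96) = ½ · 18 · 48 = 432.

432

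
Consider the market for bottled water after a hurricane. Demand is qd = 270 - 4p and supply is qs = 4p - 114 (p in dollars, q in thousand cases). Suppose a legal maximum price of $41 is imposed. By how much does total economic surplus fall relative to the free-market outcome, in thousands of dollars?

Setting quantity demanded equal to quantity supplied, 270 - 4p = 4p - 114, gives p* = 48 and q* = 78.
The ceiling of 41 is below the equilibrium price 48, so it binds.
At p = 41: qd = 270 - 4·41 = 106 and qs = 4·41 - 114 = 50.
Quantity traded falls to 50. At q = 50 the demand price is (270 - 50)/4 = 55 and the supply price is (114 + 50)/4 = 41.
Deadweight loss = ½ · (55 - 41) · (78 - 50) = ½ · 14 · 28 = 196.

196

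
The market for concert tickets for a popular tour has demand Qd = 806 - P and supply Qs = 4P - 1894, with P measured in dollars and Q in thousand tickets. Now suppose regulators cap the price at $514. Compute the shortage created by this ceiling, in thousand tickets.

In a free market, 806 - P = 4P - 1894 gives the equilibrium P* = 540, Q* = 266.
Because the ceiling (514) lies below the market-clearing price, it is binding.
At P = 514: Qd = 806 - 514 = 292 and Qs = 4·514 - 1894 = 162.
Shortage = Qd - Qs = 292 - 162 = 130.

130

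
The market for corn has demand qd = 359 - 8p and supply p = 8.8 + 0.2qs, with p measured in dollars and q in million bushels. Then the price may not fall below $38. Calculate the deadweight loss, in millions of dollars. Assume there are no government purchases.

509.6

Rearranging supply gives qs = 5p - 44. Equilibrium: 359 - 8p = 5p - 44, so 403 = 13p and p* = 31, q* = 111.
Because the floor (38) lies above the market-clearing price, it is binding.
At p = 38: qd = 359 - 8·38 = 55 and qs = 5·38 - 44 = 146.
Quantity traded falls to 55. At q = 55 the demand price is (359 - 55)/8 = 38 and the supply price is (44 + 55)/5 = 19.8.
Deadweight loss = ½ · (38 - 19.8) · (111 - 55) = ½ · 18.2 · 56 = 509.6.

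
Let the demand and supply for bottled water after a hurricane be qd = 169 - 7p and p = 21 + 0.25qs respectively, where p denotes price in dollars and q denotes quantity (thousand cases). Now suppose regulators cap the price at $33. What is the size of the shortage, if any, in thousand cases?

0

Rearranging supply gives qs = 4p - 84. Setting quantity demanded equal to quantity supplied, 169 - 7p = 4p - 84, gives p* = 23 and q* = 8.
The ceiling of 33 is above the equilibrium price 23, so it is not binding; the market clears at p* = 23, q* = 8.
Since the control does not bind, there is no shortage.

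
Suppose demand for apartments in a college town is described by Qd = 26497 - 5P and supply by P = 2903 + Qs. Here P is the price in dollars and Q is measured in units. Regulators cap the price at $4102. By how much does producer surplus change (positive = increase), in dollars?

Rearranging supply gives Qs = P - 2903. Equilibrium: 26497 - 5P = P - 2903, so 29400 = 6P and P* = 4900, Q* = 1997.
Since 4102 < 4900, the ceiling is binding.
At P = 4102: Qd = 26497 - 5·4102 = 5987 and Qs = 4102 - 2903 = 1199.
Producer surplus without the control is ½ · (4900 - 2903) · 1997 = 1994004.5.
With the ceiling, producers sell 1199 units at 4102, so PS = ½ · (4102 - 2903) · 1199 = 718800.5.
Change in producer surplus = 718800.5 - 1994004.5 = -1275204.

-1275204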